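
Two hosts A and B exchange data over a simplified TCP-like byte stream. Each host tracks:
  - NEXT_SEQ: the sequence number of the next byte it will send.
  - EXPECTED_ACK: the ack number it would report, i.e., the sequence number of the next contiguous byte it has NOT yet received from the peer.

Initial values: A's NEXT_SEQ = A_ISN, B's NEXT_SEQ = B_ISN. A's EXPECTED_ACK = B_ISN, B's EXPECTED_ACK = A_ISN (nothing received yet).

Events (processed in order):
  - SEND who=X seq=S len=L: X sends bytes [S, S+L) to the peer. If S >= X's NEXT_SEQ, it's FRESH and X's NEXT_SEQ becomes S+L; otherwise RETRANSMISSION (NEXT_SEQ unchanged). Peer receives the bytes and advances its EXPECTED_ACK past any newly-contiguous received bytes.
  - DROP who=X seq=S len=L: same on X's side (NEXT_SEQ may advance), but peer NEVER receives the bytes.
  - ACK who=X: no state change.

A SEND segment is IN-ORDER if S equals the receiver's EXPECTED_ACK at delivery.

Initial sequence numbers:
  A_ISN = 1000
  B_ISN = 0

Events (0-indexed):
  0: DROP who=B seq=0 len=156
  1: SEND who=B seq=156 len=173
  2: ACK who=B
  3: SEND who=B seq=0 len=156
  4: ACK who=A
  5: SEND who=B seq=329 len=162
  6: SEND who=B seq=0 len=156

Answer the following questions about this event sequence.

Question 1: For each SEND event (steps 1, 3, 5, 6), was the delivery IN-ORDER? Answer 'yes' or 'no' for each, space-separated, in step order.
Step 1: SEND seq=156 -> out-of-order
Step 3: SEND seq=0 -> in-order
Step 5: SEND seq=329 -> in-order
Step 6: SEND seq=0 -> out-of-order

Answer: no yes yes no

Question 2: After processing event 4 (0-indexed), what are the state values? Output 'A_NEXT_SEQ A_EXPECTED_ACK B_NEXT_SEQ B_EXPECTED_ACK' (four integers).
After event 0: A_seq=1000 A_ack=0 B_seq=156 B_ack=1000
After event 1: A_seq=1000 A_ack=0 B_seq=329 B_ack=1000
After event 2: A_seq=1000 A_ack=0 B_seq=329 B_ack=1000
After event 3: A_seq=1000 A_ack=329 B_seq=329 B_ack=1000
After event 4: A_seq=1000 A_ack=329 B_seq=329 B_ack=1000

1000 329 329 1000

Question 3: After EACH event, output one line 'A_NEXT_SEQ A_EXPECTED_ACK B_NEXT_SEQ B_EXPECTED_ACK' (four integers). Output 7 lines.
1000 0 156 1000
1000 0 329 1000
1000 0 329 1000
1000 329 329 1000
1000 329 329 1000
1000 491 491 1000
1000 491 491 1000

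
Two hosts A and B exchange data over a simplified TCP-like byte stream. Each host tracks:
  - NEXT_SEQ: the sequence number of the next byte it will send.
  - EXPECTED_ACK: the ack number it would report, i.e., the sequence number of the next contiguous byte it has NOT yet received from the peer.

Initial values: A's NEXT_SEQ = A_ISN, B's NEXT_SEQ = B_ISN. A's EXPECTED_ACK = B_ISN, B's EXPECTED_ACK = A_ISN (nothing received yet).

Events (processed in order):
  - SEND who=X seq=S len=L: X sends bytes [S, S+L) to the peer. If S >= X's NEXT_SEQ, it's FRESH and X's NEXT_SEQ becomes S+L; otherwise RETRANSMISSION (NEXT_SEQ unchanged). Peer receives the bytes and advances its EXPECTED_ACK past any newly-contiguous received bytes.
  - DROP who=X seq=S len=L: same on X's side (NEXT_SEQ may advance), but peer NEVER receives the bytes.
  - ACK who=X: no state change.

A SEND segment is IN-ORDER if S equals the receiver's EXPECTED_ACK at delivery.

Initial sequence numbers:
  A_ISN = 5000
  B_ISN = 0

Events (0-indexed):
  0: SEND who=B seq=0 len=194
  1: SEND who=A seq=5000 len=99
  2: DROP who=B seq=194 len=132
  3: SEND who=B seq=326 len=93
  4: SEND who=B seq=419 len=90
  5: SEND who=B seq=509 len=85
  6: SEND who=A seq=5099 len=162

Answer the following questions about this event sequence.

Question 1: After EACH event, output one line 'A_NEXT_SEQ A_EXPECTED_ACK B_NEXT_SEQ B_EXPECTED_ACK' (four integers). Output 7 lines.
5000 194 194 5000
5099 194 194 5099
5099 194 326 5099
5099 194 419 5099
5099 194 509 5099
5099 194 594 5099
5261 194 594 5261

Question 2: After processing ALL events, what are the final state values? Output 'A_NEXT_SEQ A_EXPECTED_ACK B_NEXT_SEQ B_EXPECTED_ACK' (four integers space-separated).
After event 0: A_seq=5000 A_ack=194 B_seq=194 B_ack=5000
After event 1: A_seq=5099 A_ack=194 B_seq=194 B_ack=5099
After event 2: A_seq=5099 A_ack=194 B_seq=326 B_ack=5099
After event 3: A_seq=5099 A_ack=194 B_seq=419 B_ack=5099
After event 4: A_seq=5099 A_ack=194 B_seq=509 B_ack=5099
After event 5: A_seq=5099 A_ack=194 B_seq=594 B_ack=5099
After event 6: A_seq=5261 A_ack=194 B_seq=594 B_ack=5261

Answer: 5261 194 594 5261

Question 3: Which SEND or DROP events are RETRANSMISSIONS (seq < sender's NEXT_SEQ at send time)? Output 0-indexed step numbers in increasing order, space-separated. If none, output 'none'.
Step 0: SEND seq=0 -> fresh
Step 1: SEND seq=5000 -> fresh
Step 2: DROP seq=194 -> fresh
Step 3: SEND seq=326 -> fresh
Step 4: SEND seq=419 -> fresh
Step 5: SEND seq=509 -> fresh
Step 6: SEND seq=5099 -> fresh

Answer: none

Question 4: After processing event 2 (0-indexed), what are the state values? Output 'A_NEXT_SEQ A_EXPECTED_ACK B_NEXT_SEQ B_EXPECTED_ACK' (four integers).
After event 0: A_seq=5000 A_ack=194 B_seq=194 B_ack=5000
After event 1: A_seq=5099 A_ack=194 B_seq=194 B_ack=5099
After event 2: A_seq=5099 A_ack=194 B_seq=326 B_ack=5099

5099 194 326 5099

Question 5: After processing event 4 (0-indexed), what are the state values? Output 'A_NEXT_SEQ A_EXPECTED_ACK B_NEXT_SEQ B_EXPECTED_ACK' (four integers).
After event 0: A_seq=5000 A_ack=194 B_seq=194 B_ack=5000
After event 1: A_seq=5099 A_ack=194 B_seq=194 B_ack=5099
After event 2: A_seq=5099 A_ack=194 B_seq=326 B_ack=5099
After event 3: A_seq=5099 A_ack=194 B_seq=419 B_ack=5099
After event 4: A_seq=5099 A_ack=194 B_seq=509 B_ack=5099

5099 194 509 5099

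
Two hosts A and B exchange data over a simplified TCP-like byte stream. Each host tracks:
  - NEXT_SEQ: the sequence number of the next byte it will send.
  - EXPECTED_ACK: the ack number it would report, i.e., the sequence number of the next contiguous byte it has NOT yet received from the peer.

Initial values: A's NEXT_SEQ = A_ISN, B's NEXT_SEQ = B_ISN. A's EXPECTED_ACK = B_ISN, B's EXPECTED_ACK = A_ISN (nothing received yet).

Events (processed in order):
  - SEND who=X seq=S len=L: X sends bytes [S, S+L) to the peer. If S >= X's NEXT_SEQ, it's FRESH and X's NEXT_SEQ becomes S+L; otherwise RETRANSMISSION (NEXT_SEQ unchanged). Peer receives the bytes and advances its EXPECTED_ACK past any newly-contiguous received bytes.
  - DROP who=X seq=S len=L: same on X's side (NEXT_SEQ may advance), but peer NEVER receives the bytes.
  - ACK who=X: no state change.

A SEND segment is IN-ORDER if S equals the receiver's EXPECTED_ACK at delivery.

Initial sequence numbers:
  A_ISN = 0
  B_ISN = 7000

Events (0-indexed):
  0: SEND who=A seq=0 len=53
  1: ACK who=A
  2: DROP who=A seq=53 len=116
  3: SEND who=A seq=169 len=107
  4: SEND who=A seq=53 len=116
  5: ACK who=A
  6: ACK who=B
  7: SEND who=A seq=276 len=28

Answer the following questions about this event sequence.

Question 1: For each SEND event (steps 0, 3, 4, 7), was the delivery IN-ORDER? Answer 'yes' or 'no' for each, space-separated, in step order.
Answer: yes no yes yes

Derivation:
Step 0: SEND seq=0 -> in-order
Step 3: SEND seq=169 -> out-of-order
Step 4: SEND seq=53 -> in-order
Step 7: SEND seq=276 -> in-order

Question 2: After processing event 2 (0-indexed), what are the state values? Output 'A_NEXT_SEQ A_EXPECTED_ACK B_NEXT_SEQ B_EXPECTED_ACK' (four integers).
After event 0: A_seq=53 A_ack=7000 B_seq=7000 B_ack=53
After event 1: A_seq=53 A_ack=7000 B_seq=7000 B_ack=53
After event 2: A_seq=169 A_ack=7000 B_seq=7000 B_ack=53

169 7000 7000 53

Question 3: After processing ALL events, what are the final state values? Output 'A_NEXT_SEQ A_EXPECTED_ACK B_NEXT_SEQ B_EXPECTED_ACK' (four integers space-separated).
After event 0: A_seq=53 A_ack=7000 B_seq=7000 B_ack=53
After event 1: A_seq=53 A_ack=7000 B_seq=7000 B_ack=53
After event 2: A_seq=169 A_ack=7000 B_seq=7000 B_ack=53
After event 3: A_seq=276 A_ack=7000 B_seq=7000 B_ack=53
After event 4: A_seq=276 A_ack=7000 B_seq=7000 B_ack=276
After event 5: A_seq=276 A_ack=7000 B_seq=7000 B_ack=276
After event 6: A_seq=276 A_ack=7000 B_seq=7000 B_ack=276
After event 7: A_seq=304 A_ack=7000 B_seq=7000 B_ack=304

Answer: 304 7000 7000 304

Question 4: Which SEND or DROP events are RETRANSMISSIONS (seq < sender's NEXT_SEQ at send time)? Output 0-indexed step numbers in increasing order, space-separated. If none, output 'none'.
Step 0: SEND seq=0 -> fresh
Step 2: DROP seq=53 -> fresh
Step 3: SEND seq=169 -> fresh
Step 4: SEND seq=53 -> retransmit
Step 7: SEND seq=276 -> fresh

Answer: 4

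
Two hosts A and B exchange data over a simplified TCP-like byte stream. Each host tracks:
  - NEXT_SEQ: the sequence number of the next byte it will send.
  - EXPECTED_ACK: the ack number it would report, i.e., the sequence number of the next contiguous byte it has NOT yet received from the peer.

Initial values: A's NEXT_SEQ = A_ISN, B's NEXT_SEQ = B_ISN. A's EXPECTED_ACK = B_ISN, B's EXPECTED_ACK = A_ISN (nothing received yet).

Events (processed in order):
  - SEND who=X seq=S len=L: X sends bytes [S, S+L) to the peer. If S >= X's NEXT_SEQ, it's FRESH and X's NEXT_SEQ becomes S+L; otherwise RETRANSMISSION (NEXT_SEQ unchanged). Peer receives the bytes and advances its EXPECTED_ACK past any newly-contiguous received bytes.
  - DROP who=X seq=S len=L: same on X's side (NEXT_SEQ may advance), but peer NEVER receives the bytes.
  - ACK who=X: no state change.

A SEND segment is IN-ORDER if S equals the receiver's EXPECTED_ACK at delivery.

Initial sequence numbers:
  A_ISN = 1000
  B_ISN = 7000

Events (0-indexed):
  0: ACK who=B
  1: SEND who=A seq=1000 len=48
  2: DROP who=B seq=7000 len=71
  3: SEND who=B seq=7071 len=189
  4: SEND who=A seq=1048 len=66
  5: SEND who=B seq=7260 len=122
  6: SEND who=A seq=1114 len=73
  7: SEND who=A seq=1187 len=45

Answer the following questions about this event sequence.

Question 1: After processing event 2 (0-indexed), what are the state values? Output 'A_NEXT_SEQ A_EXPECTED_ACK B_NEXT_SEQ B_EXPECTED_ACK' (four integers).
After event 0: A_seq=1000 A_ack=7000 B_seq=7000 B_ack=1000
After event 1: A_seq=1048 A_ack=7000 B_seq=7000 B_ack=1048
After event 2: A_seq=1048 A_ack=7000 B_seq=7071 B_ack=1048

1048 7000 7071 1048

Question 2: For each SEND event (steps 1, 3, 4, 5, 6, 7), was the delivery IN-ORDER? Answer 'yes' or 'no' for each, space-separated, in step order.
Step 1: SEND seq=1000 -> in-order
Step 3: SEND seq=7071 -> out-of-order
Step 4: SEND seq=1048 -> in-order
Step 5: SEND seq=7260 -> out-of-order
Step 6: SEND seq=1114 -> in-order
Step 7: SEND seq=1187 -> in-order

Answer: yes no yes no yes yes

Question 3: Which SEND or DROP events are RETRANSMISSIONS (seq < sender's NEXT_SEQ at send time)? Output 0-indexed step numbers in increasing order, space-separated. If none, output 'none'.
Step 1: SEND seq=1000 -> fresh
Step 2: DROP seq=7000 -> fresh
Step 3: SEND seq=7071 -> fresh
Step 4: SEND seq=1048 -> fresh
Step 5: SEND seq=7260 -> fresh
Step 6: SEND seq=1114 -> fresh
Step 7: SEND seq=1187 -> fresh

Answer: none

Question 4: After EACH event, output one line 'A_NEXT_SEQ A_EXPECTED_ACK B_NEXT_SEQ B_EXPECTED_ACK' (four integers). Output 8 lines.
1000 7000 7000 1000
1048 7000 7000 1048
1048 7000 7071 1048
1048 7000 7260 1048
1114 7000 7260 1114
1114 7000 7382 1114
1187 7000 7382 1187
1232 7000 7382 1232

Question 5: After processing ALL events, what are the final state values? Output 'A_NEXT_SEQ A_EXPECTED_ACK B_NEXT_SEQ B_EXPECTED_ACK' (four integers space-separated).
Answer: 1232 7000 7382 1232

Derivation:
After event 0: A_seq=1000 A_ack=7000 B_seq=7000 B_ack=1000
After event 1: A_seq=1048 A_ack=7000 B_seq=7000 B_ack=1048
After event 2: A_seq=1048 A_ack=7000 B_seq=7071 B_ack=1048
After event 3: A_seq=1048 A_ack=7000 B_seq=7260 B_ack=1048
After event 4: A_seq=1114 A_ack=7000 B_seq=7260 B_ack=1114
After event 5: A_seq=1114 A_ack=7000 B_seq=7382 B_ack=1114
After event 6: A_seq=1187 A_ack=7000 B_seq=7382 B_ack=1187
After event 7: A_seq=1232 A_ack=7000 B_seq=7382 B_ack=1232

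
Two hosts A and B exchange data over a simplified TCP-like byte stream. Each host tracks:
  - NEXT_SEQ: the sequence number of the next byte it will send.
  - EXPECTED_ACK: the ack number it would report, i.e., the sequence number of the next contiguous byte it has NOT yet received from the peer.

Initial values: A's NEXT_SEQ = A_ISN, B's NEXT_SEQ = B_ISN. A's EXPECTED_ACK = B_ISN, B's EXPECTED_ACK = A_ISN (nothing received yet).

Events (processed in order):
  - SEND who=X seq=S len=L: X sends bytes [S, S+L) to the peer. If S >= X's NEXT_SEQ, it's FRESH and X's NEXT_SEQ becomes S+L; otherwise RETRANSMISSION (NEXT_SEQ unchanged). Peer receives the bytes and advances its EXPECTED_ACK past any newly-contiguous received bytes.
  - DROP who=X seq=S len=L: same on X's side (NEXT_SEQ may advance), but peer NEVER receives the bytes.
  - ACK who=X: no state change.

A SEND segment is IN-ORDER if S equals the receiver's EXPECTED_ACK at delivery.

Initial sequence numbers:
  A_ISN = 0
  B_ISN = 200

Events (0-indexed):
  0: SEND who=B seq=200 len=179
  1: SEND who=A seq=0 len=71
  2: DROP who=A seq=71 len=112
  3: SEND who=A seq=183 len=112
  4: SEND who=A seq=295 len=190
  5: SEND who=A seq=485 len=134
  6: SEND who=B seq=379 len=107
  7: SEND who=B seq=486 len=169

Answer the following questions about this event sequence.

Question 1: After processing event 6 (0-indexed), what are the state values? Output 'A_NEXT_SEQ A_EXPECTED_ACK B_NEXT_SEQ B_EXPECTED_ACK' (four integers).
After event 0: A_seq=0 A_ack=379 B_seq=379 B_ack=0
After event 1: A_seq=71 A_ack=379 B_seq=379 B_ack=71
After event 2: A_seq=183 A_ack=379 B_seq=379 B_ack=71
After event 3: A_seq=295 A_ack=379 B_seq=379 B_ack=71
After event 4: A_seq=485 A_ack=379 B_seq=379 B_ack=71
After event 5: A_seq=619 A_ack=379 B_seq=379 B_ack=71
After event 6: A_seq=619 A_ack=486 B_seq=486 B_ack=71

619 486 486 71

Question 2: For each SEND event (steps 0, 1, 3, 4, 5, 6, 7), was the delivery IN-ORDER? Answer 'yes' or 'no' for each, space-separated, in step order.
Answer: yes yes no no no yes yes

Derivation:
Step 0: SEND seq=200 -> in-order
Step 1: SEND seq=0 -> in-order
Step 3: SEND seq=183 -> out-of-order
Step 4: SEND seq=295 -> out-of-order
Step 5: SEND seq=485 -> out-of-order
Step 6: SEND seq=379 -> in-order
Step 7: SEND seq=486 -> in-order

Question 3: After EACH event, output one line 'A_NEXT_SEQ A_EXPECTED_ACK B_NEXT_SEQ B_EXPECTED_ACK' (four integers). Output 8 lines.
0 379 379 0
71 379 379 71
183 379 379 71
295 379 379 71
485 379 379 71
619 379 379 71
619 486 486 71
619 655 655 71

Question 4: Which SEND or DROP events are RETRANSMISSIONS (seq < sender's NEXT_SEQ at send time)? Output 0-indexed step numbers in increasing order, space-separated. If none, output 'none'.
Answer: none

Derivation:
Step 0: SEND seq=200 -> fresh
Step 1: SEND seq=0 -> fresh
Step 2: DROP seq=71 -> fresh
Step 3: SEND seq=183 -> fresh
Step 4: SEND seq=295 -> fresh
Step 5: SEND seq=485 -> fresh
Step 6: SEND seq=379 -> fresh
Step 7: SEND seq=486 -> fresh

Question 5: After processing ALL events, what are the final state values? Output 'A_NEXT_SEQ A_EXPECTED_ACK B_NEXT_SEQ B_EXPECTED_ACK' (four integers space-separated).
After event 0: A_seq=0 A_ack=379 B_seq=379 B_ack=0
After event 1: A_seq=71 A_ack=379 B_seq=379 B_ack=71
After event 2: A_seq=183 A_ack=379 B_seq=379 B_ack=71
After event 3: A_seq=295 A_ack=379 B_seq=379 B_ack=71
After event 4: A_seq=485 A_ack=379 B_seq=379 B_ack=71
After event 5: A_seq=619 A_ack=379 B_seq=379 B_ack=71
After event 6: A_seq=619 A_ack=486 B_seq=486 B_ack=71
After event 7: A_seq=619 A_ack=655 B_seq=655 B_ack=71

Answer: 619 655 655 71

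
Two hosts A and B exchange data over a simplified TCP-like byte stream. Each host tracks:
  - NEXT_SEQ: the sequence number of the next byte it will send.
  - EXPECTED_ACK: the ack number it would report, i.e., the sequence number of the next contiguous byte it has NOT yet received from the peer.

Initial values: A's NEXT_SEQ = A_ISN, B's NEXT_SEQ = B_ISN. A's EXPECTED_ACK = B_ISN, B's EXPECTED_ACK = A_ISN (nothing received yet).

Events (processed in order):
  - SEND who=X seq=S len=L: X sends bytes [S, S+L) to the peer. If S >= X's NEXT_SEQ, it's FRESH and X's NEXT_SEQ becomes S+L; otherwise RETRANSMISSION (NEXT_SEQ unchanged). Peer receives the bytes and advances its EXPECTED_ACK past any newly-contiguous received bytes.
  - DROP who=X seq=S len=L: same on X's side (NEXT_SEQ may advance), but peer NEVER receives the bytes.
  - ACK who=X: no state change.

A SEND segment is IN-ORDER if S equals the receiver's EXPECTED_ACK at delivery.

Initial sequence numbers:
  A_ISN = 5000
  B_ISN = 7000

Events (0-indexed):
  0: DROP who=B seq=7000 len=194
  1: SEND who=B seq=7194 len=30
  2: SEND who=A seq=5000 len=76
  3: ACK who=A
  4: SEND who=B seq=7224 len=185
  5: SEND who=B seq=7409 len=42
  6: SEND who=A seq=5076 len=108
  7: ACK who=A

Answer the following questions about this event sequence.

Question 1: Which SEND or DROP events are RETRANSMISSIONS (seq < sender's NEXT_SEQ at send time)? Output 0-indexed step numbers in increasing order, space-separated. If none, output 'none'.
Step 0: DROP seq=7000 -> fresh
Step 1: SEND seq=7194 -> fresh
Step 2: SEND seq=5000 -> fresh
Step 4: SEND seq=7224 -> fresh
Step 5: SEND seq=7409 -> fresh
Step 6: SEND seq=5076 -> fresh

Answer: none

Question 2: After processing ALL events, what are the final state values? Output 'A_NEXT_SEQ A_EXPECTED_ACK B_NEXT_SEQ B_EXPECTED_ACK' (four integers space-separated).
Answer: 5184 7000 7451 5184

Derivation:
After event 0: A_seq=5000 A_ack=7000 B_seq=7194 B_ack=5000
After event 1: A_seq=5000 A_ack=7000 B_seq=7224 B_ack=5000
After event 2: A_seq=5076 A_ack=7000 B_seq=7224 B_ack=5076
After event 3: A_seq=5076 A_ack=7000 B_seq=7224 B_ack=5076
After event 4: A_seq=5076 A_ack=7000 B_seq=7409 B_ack=5076
After event 5: A_seq=5076 A_ack=7000 B_seq=7451 B_ack=5076
After event 6: A_seq=5184 A_ack=7000 B_seq=7451 B_ack=5184
After event 7: A_seq=5184 A_ack=7000 B_seq=7451 B_ack=5184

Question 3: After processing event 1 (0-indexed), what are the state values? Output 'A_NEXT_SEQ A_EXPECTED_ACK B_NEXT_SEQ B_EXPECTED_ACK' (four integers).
After event 0: A_seq=5000 A_ack=7000 B_seq=7194 B_ack=5000
After event 1: A_seq=5000 A_ack=7000 B_seq=7224 B_ack=5000

5000 7000 7224 5000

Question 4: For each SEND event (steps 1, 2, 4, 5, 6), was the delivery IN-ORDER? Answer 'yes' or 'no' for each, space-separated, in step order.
Answer: no yes no no yes

Derivation:
Step 1: SEND seq=7194 -> out-of-order
Step 2: SEND seq=5000 -> in-order
Step 4: SEND seq=7224 -> out-of-order
Step 5: SEND seq=7409 -> out-of-order
Step 6: SEND seq=5076 -> in-order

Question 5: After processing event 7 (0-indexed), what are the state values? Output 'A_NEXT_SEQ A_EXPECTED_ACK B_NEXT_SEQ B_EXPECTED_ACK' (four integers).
After event 0: A_seq=5000 A_ack=7000 B_seq=7194 B_ack=5000
After event 1: A_seq=5000 A_ack=7000 B_seq=7224 B_ack=5000
After event 2: A_seq=5076 A_ack=7000 B_seq=7224 B_ack=5076
After event 3: A_seq=5076 A_ack=7000 B_seq=7224 B_ack=5076
After event 4: A_seq=5076 A_ack=7000 B_seq=7409 B_ack=5076
After event 5: A_seq=5076 A_ack=7000 B_seq=7451 B_ack=5076
After event 6: A_seq=5184 A_ack=7000 B_seq=7451 B_ack=5184
After event 7: A_seq=5184 A_ack=7000 B_seq=7451 B_ack=5184

5184 7000 7451 5184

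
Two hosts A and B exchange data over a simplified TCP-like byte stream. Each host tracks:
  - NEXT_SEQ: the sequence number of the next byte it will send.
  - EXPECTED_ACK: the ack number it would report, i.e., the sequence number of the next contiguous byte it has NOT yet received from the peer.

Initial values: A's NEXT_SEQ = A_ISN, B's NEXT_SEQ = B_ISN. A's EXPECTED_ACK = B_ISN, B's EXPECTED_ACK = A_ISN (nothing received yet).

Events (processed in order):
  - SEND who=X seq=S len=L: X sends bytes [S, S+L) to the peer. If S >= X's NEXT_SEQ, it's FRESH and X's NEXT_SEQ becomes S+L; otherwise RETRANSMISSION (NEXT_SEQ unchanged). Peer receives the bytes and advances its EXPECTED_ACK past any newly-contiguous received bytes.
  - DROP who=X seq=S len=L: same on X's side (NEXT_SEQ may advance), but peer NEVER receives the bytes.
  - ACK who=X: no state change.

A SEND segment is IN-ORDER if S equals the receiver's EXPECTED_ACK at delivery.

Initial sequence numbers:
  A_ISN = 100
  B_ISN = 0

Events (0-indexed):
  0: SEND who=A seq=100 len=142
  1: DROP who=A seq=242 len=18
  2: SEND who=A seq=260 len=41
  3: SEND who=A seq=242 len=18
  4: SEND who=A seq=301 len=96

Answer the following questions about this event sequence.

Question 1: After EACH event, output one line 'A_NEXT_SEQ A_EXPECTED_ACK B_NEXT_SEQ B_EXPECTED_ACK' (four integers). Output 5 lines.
242 0 0 242
260 0 0 242
301 0 0 242
301 0 0 301
397 0 0 397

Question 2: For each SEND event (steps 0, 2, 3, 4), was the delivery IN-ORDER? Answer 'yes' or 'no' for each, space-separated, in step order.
Answer: yes no yes yes

Derivation:
Step 0: SEND seq=100 -> in-order
Step 2: SEND seq=260 -> out-of-order
Step 3: SEND seq=242 -> in-order
Step 4: SEND seq=301 -> in-order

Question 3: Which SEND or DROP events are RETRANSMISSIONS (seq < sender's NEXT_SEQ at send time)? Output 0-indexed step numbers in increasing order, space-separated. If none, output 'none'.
Step 0: SEND seq=100 -> fresh
Step 1: DROP seq=242 -> fresh
Step 2: SEND seq=260 -> fresh
Step 3: SEND seq=242 -> retransmit
Step 4: SEND seq=301 -> fresh

Answer: 3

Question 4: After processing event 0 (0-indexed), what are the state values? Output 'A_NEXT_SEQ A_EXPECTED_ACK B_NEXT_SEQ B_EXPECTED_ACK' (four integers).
After event 0: A_seq=242 A_ack=0 B_seq=0 B_ack=242

242 0 0 242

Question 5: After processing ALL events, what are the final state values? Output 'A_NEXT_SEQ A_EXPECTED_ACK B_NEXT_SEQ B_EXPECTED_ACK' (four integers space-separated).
Answer: 397 0 0 397

Derivation:
After event 0: A_seq=242 A_ack=0 B_seq=0 B_ack=242
After event 1: A_seq=260 A_ack=0 B_seq=0 B_ack=242
After event 2: A_seq=301 A_ack=0 B_seq=0 B_ack=242
After event 3: A_seq=301 A_ack=0 B_seq=0 B_ack=301
After event 4: A_seq=397 A_ack=0 B_seq=0 B_ack=397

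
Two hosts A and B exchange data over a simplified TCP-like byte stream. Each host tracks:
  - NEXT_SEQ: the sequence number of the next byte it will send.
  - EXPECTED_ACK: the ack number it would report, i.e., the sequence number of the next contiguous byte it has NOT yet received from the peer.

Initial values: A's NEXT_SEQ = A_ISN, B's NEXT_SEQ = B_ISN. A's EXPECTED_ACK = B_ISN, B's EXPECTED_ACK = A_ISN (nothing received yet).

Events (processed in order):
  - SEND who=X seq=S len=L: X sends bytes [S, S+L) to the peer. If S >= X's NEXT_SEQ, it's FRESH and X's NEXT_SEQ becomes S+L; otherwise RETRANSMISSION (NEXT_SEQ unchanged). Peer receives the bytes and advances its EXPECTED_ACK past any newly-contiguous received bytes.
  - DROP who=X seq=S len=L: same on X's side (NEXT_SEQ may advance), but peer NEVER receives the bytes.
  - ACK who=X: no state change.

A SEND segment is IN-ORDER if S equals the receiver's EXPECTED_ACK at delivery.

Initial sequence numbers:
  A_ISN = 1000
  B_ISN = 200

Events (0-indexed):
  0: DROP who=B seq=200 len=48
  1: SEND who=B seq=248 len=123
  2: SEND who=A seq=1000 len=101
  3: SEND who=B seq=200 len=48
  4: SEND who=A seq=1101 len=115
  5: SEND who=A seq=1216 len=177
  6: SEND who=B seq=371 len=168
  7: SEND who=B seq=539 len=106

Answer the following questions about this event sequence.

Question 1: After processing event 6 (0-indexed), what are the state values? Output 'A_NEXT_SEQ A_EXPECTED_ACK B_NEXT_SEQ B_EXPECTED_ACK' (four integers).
After event 0: A_seq=1000 A_ack=200 B_seq=248 B_ack=1000
After event 1: A_seq=1000 A_ack=200 B_seq=371 B_ack=1000
After event 2: A_seq=1101 A_ack=200 B_seq=371 B_ack=1101
After event 3: A_seq=1101 A_ack=371 B_seq=371 B_ack=1101
After event 4: A_seq=1216 A_ack=371 B_seq=371 B_ack=1216
After event 5: A_seq=1393 A_ack=371 B_seq=371 B_ack=1393
After event 6: A_seq=1393 A_ack=539 B_seq=539 B_ack=1393

1393 539 539 1393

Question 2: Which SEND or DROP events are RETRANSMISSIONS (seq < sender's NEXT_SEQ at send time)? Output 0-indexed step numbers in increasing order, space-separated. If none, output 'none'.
Step 0: DROP seq=200 -> fresh
Step 1: SEND seq=248 -> fresh
Step 2: SEND seq=1000 -> fresh
Step 3: SEND seq=200 -> retransmit
Step 4: SEND seq=1101 -> fresh
Step 5: SEND seq=1216 -> fresh
Step 6: SEND seq=371 -> fresh
Step 7: SEND seq=539 -> fresh

Answer: 3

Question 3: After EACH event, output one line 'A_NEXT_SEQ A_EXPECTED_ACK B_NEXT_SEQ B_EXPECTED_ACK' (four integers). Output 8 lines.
1000 200 248 1000
1000 200 371 1000
1101 200 371 1101
1101 371 371 1101
1216 371 371 1216
1393 371 371 1393
1393 539 539 1393
1393 645 645 1393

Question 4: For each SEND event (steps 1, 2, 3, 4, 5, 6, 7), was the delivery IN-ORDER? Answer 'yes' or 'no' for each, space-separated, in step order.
Answer: no yes yes yes yes yes yes

Derivation:
Step 1: SEND seq=248 -> out-of-order
Step 2: SEND seq=1000 -> in-order
Step 3: SEND seq=200 -> in-order
Step 4: SEND seq=1101 -> in-order
Step 5: SEND seq=1216 -> in-order
Step 6: SEND seq=371 -> in-order
Step 7: SEND seq=539 -> in-order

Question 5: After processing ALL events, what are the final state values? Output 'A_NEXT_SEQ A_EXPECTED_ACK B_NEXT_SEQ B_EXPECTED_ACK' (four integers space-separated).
Answer: 1393 645 645 1393

Derivation:
After event 0: A_seq=1000 A_ack=200 B_seq=248 B_ack=1000
After event 1: A_seq=1000 A_ack=200 B_seq=371 B_ack=1000
After event 2: A_seq=1101 A_ack=200 B_seq=371 B_ack=1101
After event 3: A_seq=1101 A_ack=371 B_seq=371 B_ack=1101
After event 4: A_seq=1216 A_ack=371 B_seq=371 B_ack=1216
After event 5: A_seq=1393 A_ack=371 B_seq=371 B_ack=1393
After event 6: A_seq=1393 A_ack=539 B_seq=539 B_ack=1393
After event 7: A_seq=1393 A_ack=645 B_seq=645 B_ack=1393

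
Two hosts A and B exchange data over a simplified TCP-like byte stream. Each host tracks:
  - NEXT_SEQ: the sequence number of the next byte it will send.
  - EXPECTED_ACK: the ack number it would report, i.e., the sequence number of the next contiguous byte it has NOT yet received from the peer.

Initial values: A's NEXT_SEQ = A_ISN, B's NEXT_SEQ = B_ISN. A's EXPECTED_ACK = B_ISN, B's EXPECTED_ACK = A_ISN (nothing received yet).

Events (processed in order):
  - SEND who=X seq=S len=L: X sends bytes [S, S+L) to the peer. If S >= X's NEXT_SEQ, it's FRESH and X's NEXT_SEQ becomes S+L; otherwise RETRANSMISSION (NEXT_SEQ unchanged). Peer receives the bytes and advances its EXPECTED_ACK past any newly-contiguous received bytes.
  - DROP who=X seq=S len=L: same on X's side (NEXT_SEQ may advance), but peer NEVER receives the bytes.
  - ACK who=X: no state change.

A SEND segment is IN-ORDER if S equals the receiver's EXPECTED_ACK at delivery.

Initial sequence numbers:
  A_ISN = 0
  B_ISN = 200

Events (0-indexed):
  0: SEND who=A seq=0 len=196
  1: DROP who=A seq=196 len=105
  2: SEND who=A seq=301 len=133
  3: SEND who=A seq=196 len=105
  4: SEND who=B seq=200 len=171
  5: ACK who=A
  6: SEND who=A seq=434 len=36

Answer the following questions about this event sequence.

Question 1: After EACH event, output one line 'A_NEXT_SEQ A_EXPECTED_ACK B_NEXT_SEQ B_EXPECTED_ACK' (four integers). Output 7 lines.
196 200 200 196
301 200 200 196
434 200 200 196
434 200 200 434
434 371 371 434
434 371 371 434
470 371 371 470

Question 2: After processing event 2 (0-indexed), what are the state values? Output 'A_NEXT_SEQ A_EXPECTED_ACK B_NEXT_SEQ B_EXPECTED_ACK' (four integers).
After event 0: A_seq=196 A_ack=200 B_seq=200 B_ack=196
After event 1: A_seq=301 A_ack=200 B_seq=200 B_ack=196
After event 2: A_seq=434 A_ack=200 B_seq=200 B_ack=196

434 200 200 196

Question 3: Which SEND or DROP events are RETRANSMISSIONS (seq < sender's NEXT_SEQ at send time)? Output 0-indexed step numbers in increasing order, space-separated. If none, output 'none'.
Answer: 3

Derivation:
Step 0: SEND seq=0 -> fresh
Step 1: DROP seq=196 -> fresh
Step 2: SEND seq=301 -> fresh
Step 3: SEND seq=196 -> retransmit
Step 4: SEND seq=200 -> fresh
Step 6: SEND seq=434 -> fresh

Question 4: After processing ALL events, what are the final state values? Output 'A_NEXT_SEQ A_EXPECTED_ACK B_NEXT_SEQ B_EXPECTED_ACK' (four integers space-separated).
After event 0: A_seq=196 A_ack=200 B_seq=200 B_ack=196
After event 1: A_seq=301 A_ack=200 B_seq=200 B_ack=196
After event 2: A_seq=434 A_ack=200 B_seq=200 B_ack=196
After event 3: A_seq=434 A_ack=200 B_seq=200 B_ack=434
After event 4: A_seq=434 A_ack=371 B_seq=371 B_ack=434
After event 5: A_seq=434 A_ack=371 B_seq=371 B_ack=434
After event 6: A_seq=470 A_ack=371 B_seq=371 B_ack=470

Answer: 470 371 371 470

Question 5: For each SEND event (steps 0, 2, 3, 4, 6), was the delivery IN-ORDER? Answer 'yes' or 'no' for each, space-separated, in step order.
Step 0: SEND seq=0 -> in-order
Step 2: SEND seq=301 -> out-of-order
Step 3: SEND seq=196 -> in-order
Step 4: SEND seq=200 -> in-order
Step 6: SEND seq=434 -> in-order

Answer: yes no yes yes yes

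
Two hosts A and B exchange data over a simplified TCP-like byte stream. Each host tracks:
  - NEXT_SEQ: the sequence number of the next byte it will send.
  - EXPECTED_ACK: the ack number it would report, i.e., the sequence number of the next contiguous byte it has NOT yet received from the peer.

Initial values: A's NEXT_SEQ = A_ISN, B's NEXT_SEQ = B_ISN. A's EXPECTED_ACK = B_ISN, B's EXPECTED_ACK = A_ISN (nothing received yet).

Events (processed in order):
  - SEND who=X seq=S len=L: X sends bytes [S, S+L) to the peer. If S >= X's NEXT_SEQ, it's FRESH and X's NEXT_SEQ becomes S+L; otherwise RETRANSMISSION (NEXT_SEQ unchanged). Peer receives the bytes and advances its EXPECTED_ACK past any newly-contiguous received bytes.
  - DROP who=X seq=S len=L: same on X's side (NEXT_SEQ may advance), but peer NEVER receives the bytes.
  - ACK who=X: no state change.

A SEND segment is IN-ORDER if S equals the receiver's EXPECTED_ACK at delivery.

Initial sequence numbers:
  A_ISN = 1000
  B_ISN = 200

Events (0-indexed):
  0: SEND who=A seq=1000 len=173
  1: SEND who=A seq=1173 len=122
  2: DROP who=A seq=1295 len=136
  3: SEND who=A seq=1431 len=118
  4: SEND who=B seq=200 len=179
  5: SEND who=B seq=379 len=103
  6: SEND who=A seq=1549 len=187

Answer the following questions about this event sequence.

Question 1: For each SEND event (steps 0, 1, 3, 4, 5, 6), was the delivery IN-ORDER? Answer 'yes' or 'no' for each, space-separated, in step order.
Step 0: SEND seq=1000 -> in-order
Step 1: SEND seq=1173 -> in-order
Step 3: SEND seq=1431 -> out-of-order
Step 4: SEND seq=200 -> in-order
Step 5: SEND seq=379 -> in-order
Step 6: SEND seq=1549 -> out-of-order

Answer: yes yes no yes yes no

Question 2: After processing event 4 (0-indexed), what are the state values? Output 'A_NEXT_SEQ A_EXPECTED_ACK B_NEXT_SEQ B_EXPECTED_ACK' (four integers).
After event 0: A_seq=1173 A_ack=200 B_seq=200 B_ack=1173
After event 1: A_seq=1295 A_ack=200 B_seq=200 B_ack=1295
After event 2: A_seq=1431 A_ack=200 B_seq=200 B_ack=1295
After event 3: A_seq=1549 A_ack=200 B_seq=200 B_ack=1295
After event 4: A_seq=1549 A_ack=379 B_seq=379 B_ack=1295

1549 379 379 1295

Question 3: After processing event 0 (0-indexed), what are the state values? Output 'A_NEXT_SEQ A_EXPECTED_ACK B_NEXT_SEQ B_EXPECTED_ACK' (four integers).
After event 0: A_seq=1173 A_ack=200 B_seq=200 B_ack=1173

1173 200 200 1173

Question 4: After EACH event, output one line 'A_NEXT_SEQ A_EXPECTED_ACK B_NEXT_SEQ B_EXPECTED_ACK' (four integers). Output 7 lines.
1173 200 200 1173
1295 200 200 1295
1431 200 200 1295
1549 200 200 1295
1549 379 379 1295
1549 482 482 1295
1736 482 482 1295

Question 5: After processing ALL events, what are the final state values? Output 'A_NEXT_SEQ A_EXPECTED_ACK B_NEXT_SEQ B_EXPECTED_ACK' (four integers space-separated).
After event 0: A_seq=1173 A_ack=200 B_seq=200 B_ack=1173
After event 1: A_seq=1295 A_ack=200 B_seq=200 B_ack=1295
After event 2: A_seq=1431 A_ack=200 B_seq=200 B_ack=1295
After event 3: A_seq=1549 A_ack=200 B_seq=200 B_ack=1295
After event 4: A_seq=1549 A_ack=379 B_seq=379 B_ack=1295
After event 5: A_seq=1549 A_ack=482 B_seq=482 B_ack=1295
After event 6: A_seq=1736 A_ack=482 B_seq=482 B_ack=1295

Answer: 1736 482 482 1295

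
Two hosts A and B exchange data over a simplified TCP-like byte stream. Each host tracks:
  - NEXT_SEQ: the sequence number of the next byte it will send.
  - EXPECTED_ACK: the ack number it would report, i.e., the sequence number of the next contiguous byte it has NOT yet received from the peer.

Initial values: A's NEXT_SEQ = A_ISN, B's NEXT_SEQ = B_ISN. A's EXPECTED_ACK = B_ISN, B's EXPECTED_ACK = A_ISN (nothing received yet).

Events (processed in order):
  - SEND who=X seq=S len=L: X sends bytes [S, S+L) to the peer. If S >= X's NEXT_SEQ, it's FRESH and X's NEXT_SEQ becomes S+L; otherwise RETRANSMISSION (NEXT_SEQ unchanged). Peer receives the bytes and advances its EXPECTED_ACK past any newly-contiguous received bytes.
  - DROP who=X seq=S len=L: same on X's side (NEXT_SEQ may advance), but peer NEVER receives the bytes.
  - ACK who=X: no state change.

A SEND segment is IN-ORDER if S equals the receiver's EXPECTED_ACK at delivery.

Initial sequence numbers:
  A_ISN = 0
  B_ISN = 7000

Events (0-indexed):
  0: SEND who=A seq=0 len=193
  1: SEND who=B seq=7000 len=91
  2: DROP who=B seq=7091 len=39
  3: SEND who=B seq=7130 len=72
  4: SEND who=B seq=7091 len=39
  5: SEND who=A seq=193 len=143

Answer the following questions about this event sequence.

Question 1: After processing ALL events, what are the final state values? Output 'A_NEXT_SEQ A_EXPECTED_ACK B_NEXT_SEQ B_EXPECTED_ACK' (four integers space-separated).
After event 0: A_seq=193 A_ack=7000 B_seq=7000 B_ack=193
After event 1: A_seq=193 A_ack=7091 B_seq=7091 B_ack=193
After event 2: A_seq=193 A_ack=7091 B_seq=7130 B_ack=193
After event 3: A_seq=193 A_ack=7091 B_seq=7202 B_ack=193
After event 4: A_seq=193 A_ack=7202 B_seq=7202 B_ack=193
After event 5: A_seq=336 A_ack=7202 B_seq=7202 B_ack=336

Answer: 336 7202 7202 336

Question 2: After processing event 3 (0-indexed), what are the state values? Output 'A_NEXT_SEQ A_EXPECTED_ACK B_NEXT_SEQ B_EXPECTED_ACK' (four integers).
After event 0: A_seq=193 A_ack=7000 B_seq=7000 B_ack=193
After event 1: A_seq=193 A_ack=7091 B_seq=7091 B_ack=193
After event 2: A_seq=193 A_ack=7091 B_seq=7130 B_ack=193
After event 3: A_seq=193 A_ack=7091 B_seq=7202 B_ack=193

193 7091 7202 193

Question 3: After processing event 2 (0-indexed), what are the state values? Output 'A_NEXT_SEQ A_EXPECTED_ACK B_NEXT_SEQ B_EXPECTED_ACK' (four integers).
After event 0: A_seq=193 A_ack=7000 B_seq=7000 B_ack=193
After event 1: A_seq=193 A_ack=7091 B_seq=7091 B_ack=193
After event 2: A_seq=193 A_ack=7091 B_seq=7130 B_ack=193

193 7091 7130 193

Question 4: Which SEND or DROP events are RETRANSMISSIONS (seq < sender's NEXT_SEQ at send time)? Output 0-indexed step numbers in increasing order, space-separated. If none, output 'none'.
Answer: 4

Derivation:
Step 0: SEND seq=0 -> fresh
Step 1: SEND seq=7000 -> fresh
Step 2: DROP seq=7091 -> fresh
Step 3: SEND seq=7130 -> fresh
Step 4: SEND seq=7091 -> retransmit
Step 5: SEND seq=193 -> fresh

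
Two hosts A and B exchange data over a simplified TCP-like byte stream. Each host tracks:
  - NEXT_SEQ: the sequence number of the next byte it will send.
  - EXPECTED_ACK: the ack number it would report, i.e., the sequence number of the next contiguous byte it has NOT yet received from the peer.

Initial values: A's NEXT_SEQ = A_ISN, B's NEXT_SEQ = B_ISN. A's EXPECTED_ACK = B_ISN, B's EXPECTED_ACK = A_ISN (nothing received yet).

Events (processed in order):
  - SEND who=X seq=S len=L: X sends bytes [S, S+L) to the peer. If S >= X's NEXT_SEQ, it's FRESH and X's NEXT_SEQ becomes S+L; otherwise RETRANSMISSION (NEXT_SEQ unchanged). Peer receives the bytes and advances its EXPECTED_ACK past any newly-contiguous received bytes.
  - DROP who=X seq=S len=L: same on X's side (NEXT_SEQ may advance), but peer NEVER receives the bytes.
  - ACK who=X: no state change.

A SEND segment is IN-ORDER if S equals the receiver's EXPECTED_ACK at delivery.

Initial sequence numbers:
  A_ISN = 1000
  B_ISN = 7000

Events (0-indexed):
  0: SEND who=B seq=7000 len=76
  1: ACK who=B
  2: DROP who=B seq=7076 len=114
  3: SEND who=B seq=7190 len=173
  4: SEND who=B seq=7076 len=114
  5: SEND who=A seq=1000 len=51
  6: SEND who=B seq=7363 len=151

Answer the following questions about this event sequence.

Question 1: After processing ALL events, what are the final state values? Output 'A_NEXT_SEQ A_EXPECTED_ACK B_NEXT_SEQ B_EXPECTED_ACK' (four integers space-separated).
Answer: 1051 7514 7514 1051

Derivation:
After event 0: A_seq=1000 A_ack=7076 B_seq=7076 B_ack=1000
After event 1: A_seq=1000 A_ack=7076 B_seq=7076 B_ack=1000
After event 2: A_seq=1000 A_ack=7076 B_seq=7190 B_ack=1000
After event 3: A_seq=1000 A_ack=7076 B_seq=7363 B_ack=1000
After event 4: A_seq=1000 A_ack=7363 B_seq=7363 B_ack=1000
After event 5: A_seq=1051 A_ack=7363 B_seq=7363 B_ack=1051
After event 6: A_seq=1051 A_ack=7514 B_seq=7514 B_ack=1051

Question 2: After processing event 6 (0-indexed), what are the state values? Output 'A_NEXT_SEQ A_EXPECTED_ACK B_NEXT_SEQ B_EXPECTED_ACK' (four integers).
After event 0: A_seq=1000 A_ack=7076 B_seq=7076 B_ack=1000
After event 1: A_seq=1000 A_ack=7076 B_seq=7076 B_ack=1000
After event 2: A_seq=1000 A_ack=7076 B_seq=7190 B_ack=1000
After event 3: A_seq=1000 A_ack=7076 B_seq=7363 B_ack=1000
After event 4: A_seq=1000 A_ack=7363 B_seq=7363 B_ack=1000
After event 5: A_seq=1051 A_ack=7363 B_seq=7363 B_ack=1051
After event 6: A_seq=1051 A_ack=7514 B_seq=7514 B_ack=1051

1051 7514 7514 1051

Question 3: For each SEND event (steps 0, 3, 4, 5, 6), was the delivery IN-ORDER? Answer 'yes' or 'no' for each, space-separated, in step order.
Answer: yes no yes yes yes

Derivation:
Step 0: SEND seq=7000 -> in-order
Step 3: SEND seq=7190 -> out-of-order
Step 4: SEND seq=7076 -> in-order
Step 5: SEND seq=1000 -> in-order
Step 6: SEND seq=7363 -> in-order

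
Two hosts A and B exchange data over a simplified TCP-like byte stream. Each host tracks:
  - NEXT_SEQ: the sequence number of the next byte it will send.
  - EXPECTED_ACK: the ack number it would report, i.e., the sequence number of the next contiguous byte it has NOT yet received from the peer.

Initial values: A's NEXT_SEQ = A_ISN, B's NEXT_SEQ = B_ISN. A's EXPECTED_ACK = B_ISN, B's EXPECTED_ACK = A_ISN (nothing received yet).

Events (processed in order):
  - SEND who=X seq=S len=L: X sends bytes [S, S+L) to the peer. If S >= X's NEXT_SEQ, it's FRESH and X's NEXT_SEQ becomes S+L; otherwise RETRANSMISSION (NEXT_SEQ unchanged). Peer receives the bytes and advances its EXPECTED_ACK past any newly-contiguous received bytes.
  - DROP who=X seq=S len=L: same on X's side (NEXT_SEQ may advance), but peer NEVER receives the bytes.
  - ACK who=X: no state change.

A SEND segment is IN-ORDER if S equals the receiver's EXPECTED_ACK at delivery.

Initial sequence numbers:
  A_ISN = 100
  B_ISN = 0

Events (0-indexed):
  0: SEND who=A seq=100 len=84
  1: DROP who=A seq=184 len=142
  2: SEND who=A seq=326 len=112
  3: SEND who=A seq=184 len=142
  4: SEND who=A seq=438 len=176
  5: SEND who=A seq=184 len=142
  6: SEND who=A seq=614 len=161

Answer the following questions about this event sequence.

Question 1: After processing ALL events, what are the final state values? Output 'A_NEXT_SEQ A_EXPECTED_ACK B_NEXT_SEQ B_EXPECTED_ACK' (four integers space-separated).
After event 0: A_seq=184 A_ack=0 B_seq=0 B_ack=184
After event 1: A_seq=326 A_ack=0 B_seq=0 B_ack=184
After event 2: A_seq=438 A_ack=0 B_seq=0 B_ack=184
After event 3: A_seq=438 A_ack=0 B_seq=0 B_ack=438
After event 4: A_seq=614 A_ack=0 B_seq=0 B_ack=614
After event 5: A_seq=614 A_ack=0 B_seq=0 B_ack=614
After event 6: A_seq=775 A_ack=0 B_seq=0 B_ack=775

Answer: 775 0 0 775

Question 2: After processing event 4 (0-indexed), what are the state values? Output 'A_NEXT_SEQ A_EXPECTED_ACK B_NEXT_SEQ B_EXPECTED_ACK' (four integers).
After event 0: A_seq=184 A_ack=0 B_seq=0 B_ack=184
After event 1: A_seq=326 A_ack=0 B_seq=0 B_ack=184
After event 2: A_seq=438 A_ack=0 B_seq=0 B_ack=184
After event 3: A_seq=438 A_ack=0 B_seq=0 B_ack=438
After event 4: A_seq=614 A_ack=0 B_seq=0 B_ack=614

614 0 0 614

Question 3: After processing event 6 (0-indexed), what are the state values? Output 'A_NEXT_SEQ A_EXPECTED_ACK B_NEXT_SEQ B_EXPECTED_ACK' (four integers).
After event 0: A_seq=184 A_ack=0 B_seq=0 B_ack=184
After event 1: A_seq=326 A_ack=0 B_seq=0 B_ack=184
After event 2: A_seq=438 A_ack=0 B_seq=0 B_ack=184
After event 3: A_seq=438 A_ack=0 B_seq=0 B_ack=438
After event 4: A_seq=614 A_ack=0 B_seq=0 B_ack=614
After event 5: A_seq=614 A_ack=0 B_seq=0 B_ack=614
After event 6: A_seq=775 A_ack=0 B_seq=0 B_ack=775

775 0 0 775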